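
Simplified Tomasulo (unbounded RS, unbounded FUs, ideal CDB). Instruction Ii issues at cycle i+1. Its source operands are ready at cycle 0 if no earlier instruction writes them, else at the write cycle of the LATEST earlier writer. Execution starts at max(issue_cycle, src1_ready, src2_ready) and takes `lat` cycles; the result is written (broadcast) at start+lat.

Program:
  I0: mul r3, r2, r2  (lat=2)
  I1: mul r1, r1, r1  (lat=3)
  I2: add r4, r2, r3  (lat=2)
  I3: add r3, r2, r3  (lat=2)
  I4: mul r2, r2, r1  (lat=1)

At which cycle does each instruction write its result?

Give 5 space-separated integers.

Answer: 3 5 5 6 6

Derivation:
I0 mul r3: issue@1 deps=(None,None) exec_start@1 write@3
I1 mul r1: issue@2 deps=(None,None) exec_start@2 write@5
I2 add r4: issue@3 deps=(None,0) exec_start@3 write@5
I3 add r3: issue@4 deps=(None,0) exec_start@4 write@6
I4 mul r2: issue@5 deps=(None,1) exec_start@5 write@6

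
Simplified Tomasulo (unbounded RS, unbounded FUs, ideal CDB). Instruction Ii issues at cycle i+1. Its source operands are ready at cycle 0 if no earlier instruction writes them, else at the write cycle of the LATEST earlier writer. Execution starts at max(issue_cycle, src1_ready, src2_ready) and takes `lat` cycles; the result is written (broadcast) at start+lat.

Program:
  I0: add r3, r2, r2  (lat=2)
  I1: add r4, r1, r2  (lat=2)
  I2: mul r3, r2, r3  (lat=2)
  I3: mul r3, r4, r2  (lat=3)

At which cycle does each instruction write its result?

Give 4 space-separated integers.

I0 add r3: issue@1 deps=(None,None) exec_start@1 write@3
I1 add r4: issue@2 deps=(None,None) exec_start@2 write@4
I2 mul r3: issue@3 deps=(None,0) exec_start@3 write@5
I3 mul r3: issue@4 deps=(1,None) exec_start@4 write@7

Answer: 3 4 5 7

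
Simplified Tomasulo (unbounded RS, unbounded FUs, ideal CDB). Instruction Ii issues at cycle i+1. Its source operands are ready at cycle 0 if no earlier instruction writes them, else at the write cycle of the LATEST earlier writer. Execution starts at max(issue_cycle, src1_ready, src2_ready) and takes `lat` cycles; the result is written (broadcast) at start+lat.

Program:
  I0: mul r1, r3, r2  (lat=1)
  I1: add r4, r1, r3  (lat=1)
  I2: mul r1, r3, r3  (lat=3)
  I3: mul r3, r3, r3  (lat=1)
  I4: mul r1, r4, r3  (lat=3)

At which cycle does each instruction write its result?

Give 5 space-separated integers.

Answer: 2 3 6 5 8

Derivation:
I0 mul r1: issue@1 deps=(None,None) exec_start@1 write@2
I1 add r4: issue@2 deps=(0,None) exec_start@2 write@3
I2 mul r1: issue@3 deps=(None,None) exec_start@3 write@6
I3 mul r3: issue@4 deps=(None,None) exec_start@4 write@5
I4 mul r1: issue@5 deps=(1,3) exec_start@5 write@8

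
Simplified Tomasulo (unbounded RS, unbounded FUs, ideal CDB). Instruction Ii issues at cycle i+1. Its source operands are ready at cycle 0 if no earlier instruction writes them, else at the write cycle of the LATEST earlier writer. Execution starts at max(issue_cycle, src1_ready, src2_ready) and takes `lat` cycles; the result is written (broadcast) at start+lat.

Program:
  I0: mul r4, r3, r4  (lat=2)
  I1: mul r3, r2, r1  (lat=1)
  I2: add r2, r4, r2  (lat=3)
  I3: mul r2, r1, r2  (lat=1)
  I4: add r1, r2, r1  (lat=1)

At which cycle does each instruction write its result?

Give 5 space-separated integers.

Answer: 3 3 6 7 8

Derivation:
I0 mul r4: issue@1 deps=(None,None) exec_start@1 write@3
I1 mul r3: issue@2 deps=(None,None) exec_start@2 write@3
I2 add r2: issue@3 deps=(0,None) exec_start@3 write@6
I3 mul r2: issue@4 deps=(None,2) exec_start@6 write@7
I4 add r1: issue@5 deps=(3,None) exec_start@7 write@8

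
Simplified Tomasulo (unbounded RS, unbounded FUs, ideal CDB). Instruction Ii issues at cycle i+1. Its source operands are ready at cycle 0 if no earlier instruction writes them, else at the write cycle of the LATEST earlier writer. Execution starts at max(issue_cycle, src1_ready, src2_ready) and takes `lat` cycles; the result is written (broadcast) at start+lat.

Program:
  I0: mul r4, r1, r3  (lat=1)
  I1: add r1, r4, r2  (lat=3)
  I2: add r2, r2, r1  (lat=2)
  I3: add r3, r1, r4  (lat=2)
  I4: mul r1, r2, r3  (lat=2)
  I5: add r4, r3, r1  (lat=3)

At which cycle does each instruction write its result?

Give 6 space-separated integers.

I0 mul r4: issue@1 deps=(None,None) exec_start@1 write@2
I1 add r1: issue@2 deps=(0,None) exec_start@2 write@5
I2 add r2: issue@3 deps=(None,1) exec_start@5 write@7
I3 add r3: issue@4 deps=(1,0) exec_start@5 write@7
I4 mul r1: issue@5 deps=(2,3) exec_start@7 write@9
I5 add r4: issue@6 deps=(3,4) exec_start@9 write@12

Answer: 2 5 7 7 9 12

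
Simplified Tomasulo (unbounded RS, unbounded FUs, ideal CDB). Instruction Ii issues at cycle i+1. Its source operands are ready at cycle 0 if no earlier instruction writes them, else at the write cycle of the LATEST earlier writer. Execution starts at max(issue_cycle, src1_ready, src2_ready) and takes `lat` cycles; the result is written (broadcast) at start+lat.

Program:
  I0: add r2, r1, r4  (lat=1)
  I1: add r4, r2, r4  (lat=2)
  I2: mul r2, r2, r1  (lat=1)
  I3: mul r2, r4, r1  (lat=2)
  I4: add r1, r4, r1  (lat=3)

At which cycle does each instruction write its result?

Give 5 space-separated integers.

Answer: 2 4 4 6 8

Derivation:
I0 add r2: issue@1 deps=(None,None) exec_start@1 write@2
I1 add r4: issue@2 deps=(0,None) exec_start@2 write@4
I2 mul r2: issue@3 deps=(0,None) exec_start@3 write@4
I3 mul r2: issue@4 deps=(1,None) exec_start@4 write@6
I4 add r1: issue@5 deps=(1,None) exec_start@5 write@8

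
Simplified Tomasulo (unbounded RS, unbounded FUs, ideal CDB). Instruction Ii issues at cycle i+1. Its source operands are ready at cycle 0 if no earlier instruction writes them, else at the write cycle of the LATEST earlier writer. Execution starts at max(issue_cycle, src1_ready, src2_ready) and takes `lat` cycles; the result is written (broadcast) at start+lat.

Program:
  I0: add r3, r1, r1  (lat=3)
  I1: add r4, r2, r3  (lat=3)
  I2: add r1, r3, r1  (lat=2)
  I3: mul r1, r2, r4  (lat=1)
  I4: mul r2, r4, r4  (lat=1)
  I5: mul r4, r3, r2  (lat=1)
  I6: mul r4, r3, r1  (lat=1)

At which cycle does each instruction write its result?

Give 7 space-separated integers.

I0 add r3: issue@1 deps=(None,None) exec_start@1 write@4
I1 add r4: issue@2 deps=(None,0) exec_start@4 write@7
I2 add r1: issue@3 deps=(0,None) exec_start@4 write@6
I3 mul r1: issue@4 deps=(None,1) exec_start@7 write@8
I4 mul r2: issue@5 deps=(1,1) exec_start@7 write@8
I5 mul r4: issue@6 deps=(0,4) exec_start@8 write@9
I6 mul r4: issue@7 deps=(0,3) exec_start@8 write@9

Answer: 4 7 6 8 8 9 9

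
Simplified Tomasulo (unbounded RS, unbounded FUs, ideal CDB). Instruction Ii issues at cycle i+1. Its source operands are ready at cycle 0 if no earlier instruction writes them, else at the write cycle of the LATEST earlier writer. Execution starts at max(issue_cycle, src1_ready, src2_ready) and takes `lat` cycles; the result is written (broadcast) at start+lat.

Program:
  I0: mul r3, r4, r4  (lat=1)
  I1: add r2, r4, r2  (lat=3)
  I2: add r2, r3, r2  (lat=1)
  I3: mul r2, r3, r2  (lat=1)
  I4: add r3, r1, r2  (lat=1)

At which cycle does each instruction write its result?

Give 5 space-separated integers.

Answer: 2 5 6 7 8

Derivation:
I0 mul r3: issue@1 deps=(None,None) exec_start@1 write@2
I1 add r2: issue@2 deps=(None,None) exec_start@2 write@5
I2 add r2: issue@3 deps=(0,1) exec_start@5 write@6
I3 mul r2: issue@4 deps=(0,2) exec_start@6 write@7
I4 add r3: issue@5 deps=(None,3) exec_start@7 write@8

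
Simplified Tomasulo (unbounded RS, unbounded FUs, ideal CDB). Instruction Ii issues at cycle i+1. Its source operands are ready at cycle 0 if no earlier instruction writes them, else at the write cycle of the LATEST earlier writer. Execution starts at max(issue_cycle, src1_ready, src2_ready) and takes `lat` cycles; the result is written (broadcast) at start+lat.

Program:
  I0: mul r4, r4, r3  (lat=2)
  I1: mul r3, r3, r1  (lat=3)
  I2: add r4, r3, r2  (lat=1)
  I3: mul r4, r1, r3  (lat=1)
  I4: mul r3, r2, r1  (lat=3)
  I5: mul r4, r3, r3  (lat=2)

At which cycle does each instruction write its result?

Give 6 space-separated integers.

Answer: 3 5 6 6 8 10

Derivation:
I0 mul r4: issue@1 deps=(None,None) exec_start@1 write@3
I1 mul r3: issue@2 deps=(None,None) exec_start@2 write@5
I2 add r4: issue@3 deps=(1,None) exec_start@5 write@6
I3 mul r4: issue@4 deps=(None,1) exec_start@5 write@6
I4 mul r3: issue@5 deps=(None,None) exec_start@5 write@8
I5 mul r4: issue@6 deps=(4,4) exec_start@8 write@10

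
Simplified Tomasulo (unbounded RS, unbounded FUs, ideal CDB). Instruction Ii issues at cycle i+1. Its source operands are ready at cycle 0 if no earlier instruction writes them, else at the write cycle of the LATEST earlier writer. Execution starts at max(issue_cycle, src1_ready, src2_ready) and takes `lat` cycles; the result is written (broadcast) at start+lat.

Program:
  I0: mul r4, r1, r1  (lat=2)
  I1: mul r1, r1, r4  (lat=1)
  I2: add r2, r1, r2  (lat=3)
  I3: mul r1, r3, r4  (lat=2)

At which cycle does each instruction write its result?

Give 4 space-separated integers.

I0 mul r4: issue@1 deps=(None,None) exec_start@1 write@3
I1 mul r1: issue@2 deps=(None,0) exec_start@3 write@4
I2 add r2: issue@3 deps=(1,None) exec_start@4 write@7
I3 mul r1: issue@4 deps=(None,0) exec_start@4 write@6

Answer: 3 4 7 6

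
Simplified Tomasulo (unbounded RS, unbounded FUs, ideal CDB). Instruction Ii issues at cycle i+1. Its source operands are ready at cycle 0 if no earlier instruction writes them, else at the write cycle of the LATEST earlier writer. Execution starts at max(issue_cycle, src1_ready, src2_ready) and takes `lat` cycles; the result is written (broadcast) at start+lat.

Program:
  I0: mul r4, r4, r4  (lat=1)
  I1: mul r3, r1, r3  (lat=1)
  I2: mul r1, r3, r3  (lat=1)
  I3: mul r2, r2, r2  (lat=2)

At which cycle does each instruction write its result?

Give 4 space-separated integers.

Answer: 2 3 4 6

Derivation:
I0 mul r4: issue@1 deps=(None,None) exec_start@1 write@2
I1 mul r3: issue@2 deps=(None,None) exec_start@2 write@3
I2 mul r1: issue@3 deps=(1,1) exec_start@3 write@4
I3 mul r2: issue@4 deps=(None,None) exec_start@4 write@6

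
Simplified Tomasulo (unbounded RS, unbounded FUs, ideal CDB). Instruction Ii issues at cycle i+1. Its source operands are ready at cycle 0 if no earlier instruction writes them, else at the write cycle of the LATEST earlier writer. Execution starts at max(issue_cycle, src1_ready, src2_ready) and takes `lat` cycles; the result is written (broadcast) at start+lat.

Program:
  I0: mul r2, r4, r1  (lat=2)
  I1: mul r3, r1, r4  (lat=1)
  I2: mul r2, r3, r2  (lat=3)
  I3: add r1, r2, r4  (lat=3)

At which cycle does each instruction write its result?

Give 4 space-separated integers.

I0 mul r2: issue@1 deps=(None,None) exec_start@1 write@3
I1 mul r3: issue@2 deps=(None,None) exec_start@2 write@3
I2 mul r2: issue@3 deps=(1,0) exec_start@3 write@6
I3 add r1: issue@4 deps=(2,None) exec_start@6 write@9

Answer: 3 3 6 9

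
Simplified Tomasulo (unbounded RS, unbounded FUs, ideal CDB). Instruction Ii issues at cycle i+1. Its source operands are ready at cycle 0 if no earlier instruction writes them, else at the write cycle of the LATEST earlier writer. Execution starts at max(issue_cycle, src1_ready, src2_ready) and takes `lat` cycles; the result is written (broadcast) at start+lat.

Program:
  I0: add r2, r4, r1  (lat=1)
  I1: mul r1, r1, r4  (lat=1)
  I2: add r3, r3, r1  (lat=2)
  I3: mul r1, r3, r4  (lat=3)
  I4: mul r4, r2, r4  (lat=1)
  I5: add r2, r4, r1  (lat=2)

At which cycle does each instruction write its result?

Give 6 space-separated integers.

Answer: 2 3 5 8 6 10

Derivation:
I0 add r2: issue@1 deps=(None,None) exec_start@1 write@2
I1 mul r1: issue@2 deps=(None,None) exec_start@2 write@3
I2 add r3: issue@3 deps=(None,1) exec_start@3 write@5
I3 mul r1: issue@4 deps=(2,None) exec_start@5 write@8
I4 mul r4: issue@5 deps=(0,None) exec_start@5 write@6
I5 add r2: issue@6 deps=(4,3) exec_start@8 write@10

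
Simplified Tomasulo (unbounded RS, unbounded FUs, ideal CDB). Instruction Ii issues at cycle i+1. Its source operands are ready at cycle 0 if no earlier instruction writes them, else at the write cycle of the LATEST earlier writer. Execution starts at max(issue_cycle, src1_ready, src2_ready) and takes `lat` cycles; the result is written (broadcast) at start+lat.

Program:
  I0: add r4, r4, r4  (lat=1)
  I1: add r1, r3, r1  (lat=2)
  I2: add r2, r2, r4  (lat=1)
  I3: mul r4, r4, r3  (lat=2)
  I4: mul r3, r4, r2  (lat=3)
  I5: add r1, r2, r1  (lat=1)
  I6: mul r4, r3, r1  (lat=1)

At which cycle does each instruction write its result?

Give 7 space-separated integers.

I0 add r4: issue@1 deps=(None,None) exec_start@1 write@2
I1 add r1: issue@2 deps=(None,None) exec_start@2 write@4
I2 add r2: issue@3 deps=(None,0) exec_start@3 write@4
I3 mul r4: issue@4 deps=(0,None) exec_start@4 write@6
I4 mul r3: issue@5 deps=(3,2) exec_start@6 write@9
I5 add r1: issue@6 deps=(2,1) exec_start@6 write@7
I6 mul r4: issue@7 deps=(4,5) exec_start@9 write@10

Answer: 2 4 4 6 9 7 10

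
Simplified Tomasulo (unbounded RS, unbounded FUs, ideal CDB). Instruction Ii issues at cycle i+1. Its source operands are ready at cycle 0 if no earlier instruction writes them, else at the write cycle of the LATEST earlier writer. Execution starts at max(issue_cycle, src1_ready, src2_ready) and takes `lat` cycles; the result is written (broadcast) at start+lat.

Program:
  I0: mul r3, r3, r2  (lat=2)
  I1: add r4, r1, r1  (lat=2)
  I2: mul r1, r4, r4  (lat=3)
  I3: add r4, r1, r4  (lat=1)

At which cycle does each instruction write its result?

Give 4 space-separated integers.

I0 mul r3: issue@1 deps=(None,None) exec_start@1 write@3
I1 add r4: issue@2 deps=(None,None) exec_start@2 write@4
I2 mul r1: issue@3 deps=(1,1) exec_start@4 write@7
I3 add r4: issue@4 deps=(2,1) exec_start@7 write@8

Answer: 3 4 7 8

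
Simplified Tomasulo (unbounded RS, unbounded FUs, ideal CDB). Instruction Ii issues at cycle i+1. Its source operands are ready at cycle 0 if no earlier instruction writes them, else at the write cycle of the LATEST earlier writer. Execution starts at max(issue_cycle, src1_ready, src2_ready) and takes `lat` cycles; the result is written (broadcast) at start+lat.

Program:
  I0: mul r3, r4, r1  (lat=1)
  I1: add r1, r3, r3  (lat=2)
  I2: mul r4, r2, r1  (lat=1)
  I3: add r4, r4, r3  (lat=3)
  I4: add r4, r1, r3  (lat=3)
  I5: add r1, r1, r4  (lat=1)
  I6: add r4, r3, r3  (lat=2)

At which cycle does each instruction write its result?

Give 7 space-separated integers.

Answer: 2 4 5 8 8 9 9

Derivation:
I0 mul r3: issue@1 deps=(None,None) exec_start@1 write@2
I1 add r1: issue@2 deps=(0,0) exec_start@2 write@4
I2 mul r4: issue@3 deps=(None,1) exec_start@4 write@5
I3 add r4: issue@4 deps=(2,0) exec_start@5 write@8
I4 add r4: issue@5 deps=(1,0) exec_start@5 write@8
I5 add r1: issue@6 deps=(1,4) exec_start@8 write@9
I6 add r4: issue@7 deps=(0,0) exec_start@7 write@9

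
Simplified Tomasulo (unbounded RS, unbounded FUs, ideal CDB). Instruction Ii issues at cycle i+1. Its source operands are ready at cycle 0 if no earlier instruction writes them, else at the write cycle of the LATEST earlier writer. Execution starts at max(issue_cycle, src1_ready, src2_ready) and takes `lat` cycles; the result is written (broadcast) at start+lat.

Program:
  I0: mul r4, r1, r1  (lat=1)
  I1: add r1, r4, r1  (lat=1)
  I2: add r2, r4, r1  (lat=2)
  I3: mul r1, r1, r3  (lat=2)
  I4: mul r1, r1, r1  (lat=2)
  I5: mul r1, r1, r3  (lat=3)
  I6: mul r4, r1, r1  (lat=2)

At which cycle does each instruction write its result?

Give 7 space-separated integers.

I0 mul r4: issue@1 deps=(None,None) exec_start@1 write@2
I1 add r1: issue@2 deps=(0,None) exec_start@2 write@3
I2 add r2: issue@3 deps=(0,1) exec_start@3 write@5
I3 mul r1: issue@4 deps=(1,None) exec_start@4 write@6
I4 mul r1: issue@5 deps=(3,3) exec_start@6 write@8
I5 mul r1: issue@6 deps=(4,None) exec_start@8 write@11
I6 mul r4: issue@7 deps=(5,5) exec_start@11 write@13

Answer: 2 3 5 6 8 11 13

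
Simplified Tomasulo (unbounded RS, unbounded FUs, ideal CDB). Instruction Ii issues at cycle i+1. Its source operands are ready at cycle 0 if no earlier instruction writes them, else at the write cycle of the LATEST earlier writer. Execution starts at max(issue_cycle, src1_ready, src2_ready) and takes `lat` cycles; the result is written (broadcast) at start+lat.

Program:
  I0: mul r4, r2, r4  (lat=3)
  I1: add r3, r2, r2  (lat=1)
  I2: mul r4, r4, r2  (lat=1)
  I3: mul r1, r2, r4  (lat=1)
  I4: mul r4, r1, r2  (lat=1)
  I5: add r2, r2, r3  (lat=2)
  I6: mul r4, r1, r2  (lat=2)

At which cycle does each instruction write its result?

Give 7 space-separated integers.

Answer: 4 3 5 6 7 8 10

Derivation:
I0 mul r4: issue@1 deps=(None,None) exec_start@1 write@4
I1 add r3: issue@2 deps=(None,None) exec_start@2 write@3
I2 mul r4: issue@3 deps=(0,None) exec_start@4 write@5
I3 mul r1: issue@4 deps=(None,2) exec_start@5 write@6
I4 mul r4: issue@5 deps=(3,None) exec_start@6 write@7
I5 add r2: issue@6 deps=(None,1) exec_start@6 write@8
I6 mul r4: issue@7 deps=(3,5) exec_start@8 write@10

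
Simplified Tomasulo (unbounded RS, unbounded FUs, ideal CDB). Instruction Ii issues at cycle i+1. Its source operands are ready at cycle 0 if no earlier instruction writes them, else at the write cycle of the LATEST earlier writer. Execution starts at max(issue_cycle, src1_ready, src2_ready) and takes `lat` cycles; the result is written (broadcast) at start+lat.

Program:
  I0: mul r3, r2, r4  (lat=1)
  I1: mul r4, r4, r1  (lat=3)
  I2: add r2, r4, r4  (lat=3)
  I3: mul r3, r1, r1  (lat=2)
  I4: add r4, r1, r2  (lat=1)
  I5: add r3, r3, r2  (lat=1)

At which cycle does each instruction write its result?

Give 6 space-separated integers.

I0 mul r3: issue@1 deps=(None,None) exec_start@1 write@2
I1 mul r4: issue@2 deps=(None,None) exec_start@2 write@5
I2 add r2: issue@3 deps=(1,1) exec_start@5 write@8
I3 mul r3: issue@4 deps=(None,None) exec_start@4 write@6
I4 add r4: issue@5 deps=(None,2) exec_start@8 write@9
I5 add r3: issue@6 deps=(3,2) exec_start@8 write@9

Answer: 2 5 8 6 9 9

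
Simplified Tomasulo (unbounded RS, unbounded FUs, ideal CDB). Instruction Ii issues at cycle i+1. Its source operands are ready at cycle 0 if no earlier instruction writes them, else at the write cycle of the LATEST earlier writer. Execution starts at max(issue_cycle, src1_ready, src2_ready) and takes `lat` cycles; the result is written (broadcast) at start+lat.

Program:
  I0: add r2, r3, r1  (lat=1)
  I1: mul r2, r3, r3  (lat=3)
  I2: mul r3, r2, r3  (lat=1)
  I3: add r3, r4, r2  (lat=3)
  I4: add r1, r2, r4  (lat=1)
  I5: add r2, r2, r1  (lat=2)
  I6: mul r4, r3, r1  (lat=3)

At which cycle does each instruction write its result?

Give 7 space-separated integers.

I0 add r2: issue@1 deps=(None,None) exec_start@1 write@2
I1 mul r2: issue@2 deps=(None,None) exec_start@2 write@5
I2 mul r3: issue@3 deps=(1,None) exec_start@5 write@6
I3 add r3: issue@4 deps=(None,1) exec_start@5 write@8
I4 add r1: issue@5 deps=(1,None) exec_start@5 write@6
I5 add r2: issue@6 deps=(1,4) exec_start@6 write@8
I6 mul r4: issue@7 deps=(3,4) exec_start@8 write@11

Answer: 2 5 6 8 6 8 11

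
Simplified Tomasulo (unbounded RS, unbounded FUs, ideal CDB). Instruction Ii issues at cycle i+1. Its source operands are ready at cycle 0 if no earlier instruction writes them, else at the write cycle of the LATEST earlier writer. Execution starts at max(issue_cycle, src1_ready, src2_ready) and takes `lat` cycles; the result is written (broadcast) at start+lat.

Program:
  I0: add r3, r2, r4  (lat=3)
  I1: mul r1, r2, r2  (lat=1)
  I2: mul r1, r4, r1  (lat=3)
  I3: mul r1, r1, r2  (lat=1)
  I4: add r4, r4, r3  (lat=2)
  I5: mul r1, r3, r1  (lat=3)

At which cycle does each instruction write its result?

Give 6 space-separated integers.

I0 add r3: issue@1 deps=(None,None) exec_start@1 write@4
I1 mul r1: issue@2 deps=(None,None) exec_start@2 write@3
I2 mul r1: issue@3 deps=(None,1) exec_start@3 write@6
I3 mul r1: issue@4 deps=(2,None) exec_start@6 write@7
I4 add r4: issue@5 deps=(None,0) exec_start@5 write@7
I5 mul r1: issue@6 deps=(0,3) exec_start@7 write@10

Answer: 4 3 6 7 7 10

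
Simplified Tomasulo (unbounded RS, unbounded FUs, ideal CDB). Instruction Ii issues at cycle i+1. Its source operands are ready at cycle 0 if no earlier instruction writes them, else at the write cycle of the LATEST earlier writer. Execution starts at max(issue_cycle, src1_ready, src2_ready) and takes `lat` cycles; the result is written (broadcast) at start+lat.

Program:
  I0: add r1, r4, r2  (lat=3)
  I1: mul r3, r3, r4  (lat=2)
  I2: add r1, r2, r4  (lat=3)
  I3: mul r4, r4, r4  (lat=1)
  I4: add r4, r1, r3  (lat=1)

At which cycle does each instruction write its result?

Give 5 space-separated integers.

I0 add r1: issue@1 deps=(None,None) exec_start@1 write@4
I1 mul r3: issue@2 deps=(None,None) exec_start@2 write@4
I2 add r1: issue@3 deps=(None,None) exec_start@3 write@6
I3 mul r4: issue@4 deps=(None,None) exec_start@4 write@5
I4 add r4: issue@5 deps=(2,1) exec_start@6 write@7

Answer: 4 4 6 5 7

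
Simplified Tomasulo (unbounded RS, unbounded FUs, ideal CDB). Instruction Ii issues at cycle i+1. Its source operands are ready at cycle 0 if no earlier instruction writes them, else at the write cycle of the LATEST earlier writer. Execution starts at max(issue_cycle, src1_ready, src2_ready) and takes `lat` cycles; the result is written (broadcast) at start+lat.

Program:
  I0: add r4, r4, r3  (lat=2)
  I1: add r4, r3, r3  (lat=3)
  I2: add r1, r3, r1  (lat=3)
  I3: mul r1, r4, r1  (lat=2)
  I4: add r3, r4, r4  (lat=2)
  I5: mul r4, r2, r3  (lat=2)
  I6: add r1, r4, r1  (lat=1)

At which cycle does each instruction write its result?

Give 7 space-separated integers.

Answer: 3 5 6 8 7 9 10

Derivation:
I0 add r4: issue@1 deps=(None,None) exec_start@1 write@3
I1 add r4: issue@2 deps=(None,None) exec_start@2 write@5
I2 add r1: issue@3 deps=(None,None) exec_start@3 write@6
I3 mul r1: issue@4 deps=(1,2) exec_start@6 write@8
I4 add r3: issue@5 deps=(1,1) exec_start@5 write@7
I5 mul r4: issue@6 deps=(None,4) exec_start@7 write@9
I6 add r1: issue@7 deps=(5,3) exec_start@9 write@10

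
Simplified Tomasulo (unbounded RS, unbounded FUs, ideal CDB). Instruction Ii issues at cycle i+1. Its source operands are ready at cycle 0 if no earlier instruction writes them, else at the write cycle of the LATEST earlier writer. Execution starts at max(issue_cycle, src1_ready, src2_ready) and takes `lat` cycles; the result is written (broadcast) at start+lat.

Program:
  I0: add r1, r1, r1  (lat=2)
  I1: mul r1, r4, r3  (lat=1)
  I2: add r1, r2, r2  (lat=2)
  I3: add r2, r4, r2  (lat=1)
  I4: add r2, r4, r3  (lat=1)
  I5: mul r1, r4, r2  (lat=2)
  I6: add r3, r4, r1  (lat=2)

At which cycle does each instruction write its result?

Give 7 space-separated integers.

Answer: 3 3 5 5 6 8 10

Derivation:
I0 add r1: issue@1 deps=(None,None) exec_start@1 write@3
I1 mul r1: issue@2 deps=(None,None) exec_start@2 write@3
I2 add r1: issue@3 deps=(None,None) exec_start@3 write@5
I3 add r2: issue@4 deps=(None,None) exec_start@4 write@5
I4 add r2: issue@5 deps=(None,None) exec_start@5 write@6
I5 mul r1: issue@6 deps=(None,4) exec_start@6 write@8
I6 add r3: issue@7 deps=(None,5) exec_start@8 write@10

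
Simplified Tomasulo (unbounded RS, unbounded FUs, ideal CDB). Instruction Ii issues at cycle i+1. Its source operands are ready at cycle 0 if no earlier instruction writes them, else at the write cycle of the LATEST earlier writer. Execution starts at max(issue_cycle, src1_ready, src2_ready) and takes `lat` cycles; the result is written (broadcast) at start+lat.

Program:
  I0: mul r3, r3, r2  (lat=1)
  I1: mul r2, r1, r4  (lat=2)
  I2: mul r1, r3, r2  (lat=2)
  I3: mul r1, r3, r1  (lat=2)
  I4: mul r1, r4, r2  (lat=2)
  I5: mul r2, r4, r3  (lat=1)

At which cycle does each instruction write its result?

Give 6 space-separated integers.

Answer: 2 4 6 8 7 7

Derivation:
I0 mul r3: issue@1 deps=(None,None) exec_start@1 write@2
I1 mul r2: issue@2 deps=(None,None) exec_start@2 write@4
I2 mul r1: issue@3 deps=(0,1) exec_start@4 write@6
I3 mul r1: issue@4 deps=(0,2) exec_start@6 write@8
I4 mul r1: issue@5 deps=(None,1) exec_start@5 write@7
I5 mul r2: issue@6 deps=(None,0) exec_start@6 write@7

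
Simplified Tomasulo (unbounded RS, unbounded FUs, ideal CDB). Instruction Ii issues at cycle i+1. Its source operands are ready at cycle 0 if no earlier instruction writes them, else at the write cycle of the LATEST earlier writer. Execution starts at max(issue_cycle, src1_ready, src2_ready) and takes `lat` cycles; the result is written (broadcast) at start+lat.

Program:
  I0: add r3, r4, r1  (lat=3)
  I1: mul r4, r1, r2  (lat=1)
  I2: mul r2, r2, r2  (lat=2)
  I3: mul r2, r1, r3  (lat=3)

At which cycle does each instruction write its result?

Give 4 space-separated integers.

I0 add r3: issue@1 deps=(None,None) exec_start@1 write@4
I1 mul r4: issue@2 deps=(None,None) exec_start@2 write@3
I2 mul r2: issue@3 deps=(None,None) exec_start@3 write@5
I3 mul r2: issue@4 deps=(None,0) exec_start@4 write@7

Answer: 4 3 5 7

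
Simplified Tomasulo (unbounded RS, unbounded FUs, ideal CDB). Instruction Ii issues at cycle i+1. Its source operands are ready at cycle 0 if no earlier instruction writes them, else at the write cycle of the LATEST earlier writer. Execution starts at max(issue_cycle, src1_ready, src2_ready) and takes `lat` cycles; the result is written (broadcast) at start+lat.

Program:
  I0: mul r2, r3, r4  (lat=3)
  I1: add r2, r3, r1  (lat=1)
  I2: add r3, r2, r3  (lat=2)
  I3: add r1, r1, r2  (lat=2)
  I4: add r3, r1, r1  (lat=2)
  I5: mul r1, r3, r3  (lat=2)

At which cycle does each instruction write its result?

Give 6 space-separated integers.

I0 mul r2: issue@1 deps=(None,None) exec_start@1 write@4
I1 add r2: issue@2 deps=(None,None) exec_start@2 write@3
I2 add r3: issue@3 deps=(1,None) exec_start@3 write@5
I3 add r1: issue@4 deps=(None,1) exec_start@4 write@6
I4 add r3: issue@5 deps=(3,3) exec_start@6 write@8
I5 mul r1: issue@6 deps=(4,4) exec_start@8 write@10

Answer: 4 3 5 6 8 10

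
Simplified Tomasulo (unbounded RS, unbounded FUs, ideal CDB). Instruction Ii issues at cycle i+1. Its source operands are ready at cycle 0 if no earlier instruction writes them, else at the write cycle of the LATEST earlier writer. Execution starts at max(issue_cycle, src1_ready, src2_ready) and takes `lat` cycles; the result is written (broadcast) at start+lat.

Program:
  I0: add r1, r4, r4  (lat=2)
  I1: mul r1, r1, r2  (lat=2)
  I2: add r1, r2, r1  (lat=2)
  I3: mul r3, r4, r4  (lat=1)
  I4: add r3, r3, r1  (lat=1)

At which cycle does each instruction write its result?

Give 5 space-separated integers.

I0 add r1: issue@1 deps=(None,None) exec_start@1 write@3
I1 mul r1: issue@2 deps=(0,None) exec_start@3 write@5
I2 add r1: issue@3 deps=(None,1) exec_start@5 write@7
I3 mul r3: issue@4 deps=(None,None) exec_start@4 write@5
I4 add r3: issue@5 deps=(3,2) exec_start@7 write@8

Answer: 3 5 7 5 8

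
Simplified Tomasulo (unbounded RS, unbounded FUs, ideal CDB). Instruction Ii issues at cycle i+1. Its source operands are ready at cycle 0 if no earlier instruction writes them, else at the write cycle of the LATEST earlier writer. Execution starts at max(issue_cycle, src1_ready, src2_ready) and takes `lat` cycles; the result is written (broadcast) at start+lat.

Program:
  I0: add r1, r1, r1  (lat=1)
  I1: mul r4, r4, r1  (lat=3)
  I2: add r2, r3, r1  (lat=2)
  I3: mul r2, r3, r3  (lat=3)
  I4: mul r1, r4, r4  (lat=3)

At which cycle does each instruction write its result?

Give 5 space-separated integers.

Answer: 2 5 5 7 8

Derivation:
I0 add r1: issue@1 deps=(None,None) exec_start@1 write@2
I1 mul r4: issue@2 deps=(None,0) exec_start@2 write@5
I2 add r2: issue@3 deps=(None,0) exec_start@3 write@5
I3 mul r2: issue@4 deps=(None,None) exec_start@4 write@7
I4 mul r1: issue@5 deps=(1,1) exec_start@5 write@8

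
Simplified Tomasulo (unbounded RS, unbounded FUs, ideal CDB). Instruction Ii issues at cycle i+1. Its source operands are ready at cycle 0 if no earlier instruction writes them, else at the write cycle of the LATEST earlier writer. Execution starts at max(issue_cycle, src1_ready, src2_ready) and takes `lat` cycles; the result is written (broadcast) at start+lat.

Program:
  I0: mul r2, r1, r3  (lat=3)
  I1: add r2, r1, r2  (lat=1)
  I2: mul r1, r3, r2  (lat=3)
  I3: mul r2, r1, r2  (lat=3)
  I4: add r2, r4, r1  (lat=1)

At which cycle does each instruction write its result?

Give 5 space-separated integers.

I0 mul r2: issue@1 deps=(None,None) exec_start@1 write@4
I1 add r2: issue@2 deps=(None,0) exec_start@4 write@5
I2 mul r1: issue@3 deps=(None,1) exec_start@5 write@8
I3 mul r2: issue@4 deps=(2,1) exec_start@8 write@11
I4 add r2: issue@5 deps=(None,2) exec_start@8 write@9

Answer: 4 5 8 11 9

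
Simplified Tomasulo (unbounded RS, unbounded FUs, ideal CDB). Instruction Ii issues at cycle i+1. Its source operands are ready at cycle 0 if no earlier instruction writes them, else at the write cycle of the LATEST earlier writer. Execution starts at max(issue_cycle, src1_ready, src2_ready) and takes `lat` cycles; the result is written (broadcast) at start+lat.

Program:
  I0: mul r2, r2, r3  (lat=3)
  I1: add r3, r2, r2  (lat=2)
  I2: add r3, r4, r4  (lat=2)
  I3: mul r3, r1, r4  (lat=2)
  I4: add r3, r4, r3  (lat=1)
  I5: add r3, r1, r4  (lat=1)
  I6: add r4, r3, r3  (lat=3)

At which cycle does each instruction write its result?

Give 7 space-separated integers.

I0 mul r2: issue@1 deps=(None,None) exec_start@1 write@4
I1 add r3: issue@2 deps=(0,0) exec_start@4 write@6
I2 add r3: issue@3 deps=(None,None) exec_start@3 write@5
I3 mul r3: issue@4 deps=(None,None) exec_start@4 write@6
I4 add r3: issue@5 deps=(None,3) exec_start@6 write@7
I5 add r3: issue@6 deps=(None,None) exec_start@6 write@7
I6 add r4: issue@7 deps=(5,5) exec_start@7 write@10

Answer: 4 6 5 6 7 7 10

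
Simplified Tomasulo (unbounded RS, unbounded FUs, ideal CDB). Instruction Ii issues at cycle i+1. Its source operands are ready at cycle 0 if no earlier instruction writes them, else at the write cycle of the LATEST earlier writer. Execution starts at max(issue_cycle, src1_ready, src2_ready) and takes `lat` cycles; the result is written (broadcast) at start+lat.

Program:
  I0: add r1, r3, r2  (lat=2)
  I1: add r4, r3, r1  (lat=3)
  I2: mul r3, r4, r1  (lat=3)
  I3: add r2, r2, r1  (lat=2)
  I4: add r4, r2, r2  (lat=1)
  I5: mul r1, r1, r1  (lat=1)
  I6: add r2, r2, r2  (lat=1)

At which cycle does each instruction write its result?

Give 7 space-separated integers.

Answer: 3 6 9 6 7 7 8

Derivation:
I0 add r1: issue@1 deps=(None,None) exec_start@1 write@3
I1 add r4: issue@2 deps=(None,0) exec_start@3 write@6
I2 mul r3: issue@3 deps=(1,0) exec_start@6 write@9
I3 add r2: issue@4 deps=(None,0) exec_start@4 write@6
I4 add r4: issue@5 deps=(3,3) exec_start@6 write@7
I5 mul r1: issue@6 deps=(0,0) exec_start@6 write@7
I6 add r2: issue@7 deps=(3,3) exec_start@7 write@8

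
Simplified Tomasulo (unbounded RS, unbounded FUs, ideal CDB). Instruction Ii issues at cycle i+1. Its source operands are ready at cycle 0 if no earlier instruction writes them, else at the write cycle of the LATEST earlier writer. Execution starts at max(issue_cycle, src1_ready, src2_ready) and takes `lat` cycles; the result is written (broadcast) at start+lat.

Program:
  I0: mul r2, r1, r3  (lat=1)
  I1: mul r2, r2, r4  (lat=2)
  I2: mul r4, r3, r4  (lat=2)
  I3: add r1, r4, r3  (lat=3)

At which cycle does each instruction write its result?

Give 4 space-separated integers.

I0 mul r2: issue@1 deps=(None,None) exec_start@1 write@2
I1 mul r2: issue@2 deps=(0,None) exec_start@2 write@4
I2 mul r4: issue@3 deps=(None,None) exec_start@3 write@5
I3 add r1: issue@4 deps=(2,None) exec_start@5 write@8

Answer: 2 4 5 8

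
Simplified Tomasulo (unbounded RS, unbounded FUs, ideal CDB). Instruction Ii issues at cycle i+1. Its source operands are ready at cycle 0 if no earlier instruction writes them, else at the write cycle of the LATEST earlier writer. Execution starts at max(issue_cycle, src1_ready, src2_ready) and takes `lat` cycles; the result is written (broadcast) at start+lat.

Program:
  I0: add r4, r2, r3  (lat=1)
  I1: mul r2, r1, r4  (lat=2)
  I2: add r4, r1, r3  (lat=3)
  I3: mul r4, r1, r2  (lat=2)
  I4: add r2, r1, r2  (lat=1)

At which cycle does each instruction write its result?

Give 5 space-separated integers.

I0 add r4: issue@1 deps=(None,None) exec_start@1 write@2
I1 mul r2: issue@2 deps=(None,0) exec_start@2 write@4
I2 add r4: issue@3 deps=(None,None) exec_start@3 write@6
I3 mul r4: issue@4 deps=(None,1) exec_start@4 write@6
I4 add r2: issue@5 deps=(None,1) exec_start@5 write@6

Answer: 2 4 6 6 6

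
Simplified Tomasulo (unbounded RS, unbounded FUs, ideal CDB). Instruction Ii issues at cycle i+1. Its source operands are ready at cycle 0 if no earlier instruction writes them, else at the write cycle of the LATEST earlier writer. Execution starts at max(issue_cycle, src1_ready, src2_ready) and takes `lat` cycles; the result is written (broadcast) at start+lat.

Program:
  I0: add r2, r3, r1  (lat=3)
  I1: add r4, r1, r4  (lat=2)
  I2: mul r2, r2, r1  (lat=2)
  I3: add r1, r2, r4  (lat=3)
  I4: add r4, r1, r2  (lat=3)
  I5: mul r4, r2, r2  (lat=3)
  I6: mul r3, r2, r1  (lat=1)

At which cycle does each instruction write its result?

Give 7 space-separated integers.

Answer: 4 4 6 9 12 9 10

Derivation:
I0 add r2: issue@1 deps=(None,None) exec_start@1 write@4
I1 add r4: issue@2 deps=(None,None) exec_start@2 write@4
I2 mul r2: issue@3 deps=(0,None) exec_start@4 write@6
I3 add r1: issue@4 deps=(2,1) exec_start@6 write@9
I4 add r4: issue@5 deps=(3,2) exec_start@9 write@12
I5 mul r4: issue@6 deps=(2,2) exec_start@6 write@9
I6 mul r3: issue@7 deps=(2,3) exec_start@9 write@10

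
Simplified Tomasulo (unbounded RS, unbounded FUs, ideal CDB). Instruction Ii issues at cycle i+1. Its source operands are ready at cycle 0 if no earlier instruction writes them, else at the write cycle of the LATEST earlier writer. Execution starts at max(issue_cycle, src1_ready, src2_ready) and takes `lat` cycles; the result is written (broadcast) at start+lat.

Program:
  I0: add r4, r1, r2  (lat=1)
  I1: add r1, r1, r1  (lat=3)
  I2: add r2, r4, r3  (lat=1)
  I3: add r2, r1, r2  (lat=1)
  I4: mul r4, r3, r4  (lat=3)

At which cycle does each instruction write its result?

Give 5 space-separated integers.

Answer: 2 5 4 6 8

Derivation:
I0 add r4: issue@1 deps=(None,None) exec_start@1 write@2
I1 add r1: issue@2 deps=(None,None) exec_start@2 write@5
I2 add r2: issue@3 deps=(0,None) exec_start@3 write@4
I3 add r2: issue@4 deps=(1,2) exec_start@5 write@6
I4 mul r4: issue@5 deps=(None,0) exec_start@5 write@8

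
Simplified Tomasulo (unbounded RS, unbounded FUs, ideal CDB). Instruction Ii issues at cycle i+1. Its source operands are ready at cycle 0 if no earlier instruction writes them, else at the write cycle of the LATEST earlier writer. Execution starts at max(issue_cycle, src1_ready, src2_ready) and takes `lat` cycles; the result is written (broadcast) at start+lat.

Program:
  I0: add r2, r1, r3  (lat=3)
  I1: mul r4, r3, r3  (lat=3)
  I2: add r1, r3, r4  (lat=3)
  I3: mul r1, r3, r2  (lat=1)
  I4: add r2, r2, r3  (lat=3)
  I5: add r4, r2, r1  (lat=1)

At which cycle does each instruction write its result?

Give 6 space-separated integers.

I0 add r2: issue@1 deps=(None,None) exec_start@1 write@4
I1 mul r4: issue@2 deps=(None,None) exec_start@2 write@5
I2 add r1: issue@3 deps=(None,1) exec_start@5 write@8
I3 mul r1: issue@4 deps=(None,0) exec_start@4 write@5
I4 add r2: issue@5 deps=(0,None) exec_start@5 write@8
I5 add r4: issue@6 deps=(4,3) exec_start@8 write@9

Answer: 4 5 8 5 8 9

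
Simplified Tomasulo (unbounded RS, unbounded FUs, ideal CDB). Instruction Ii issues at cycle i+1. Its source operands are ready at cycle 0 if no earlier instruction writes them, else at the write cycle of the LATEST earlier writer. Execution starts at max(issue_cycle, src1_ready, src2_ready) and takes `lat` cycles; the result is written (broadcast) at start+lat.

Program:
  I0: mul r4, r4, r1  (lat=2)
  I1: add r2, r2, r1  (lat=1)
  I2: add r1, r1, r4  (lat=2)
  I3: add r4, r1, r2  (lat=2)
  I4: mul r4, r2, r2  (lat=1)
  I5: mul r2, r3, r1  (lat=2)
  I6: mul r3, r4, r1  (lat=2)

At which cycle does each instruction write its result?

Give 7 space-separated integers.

Answer: 3 3 5 7 6 8 9

Derivation:
I0 mul r4: issue@1 deps=(None,None) exec_start@1 write@3
I1 add r2: issue@2 deps=(None,None) exec_start@2 write@3
I2 add r1: issue@3 deps=(None,0) exec_start@3 write@5
I3 add r4: issue@4 deps=(2,1) exec_start@5 write@7
I4 mul r4: issue@5 deps=(1,1) exec_start@5 write@6
I5 mul r2: issue@6 deps=(None,2) exec_start@6 write@8
I6 mul r3: issue@7 deps=(4,2) exec_start@7 write@9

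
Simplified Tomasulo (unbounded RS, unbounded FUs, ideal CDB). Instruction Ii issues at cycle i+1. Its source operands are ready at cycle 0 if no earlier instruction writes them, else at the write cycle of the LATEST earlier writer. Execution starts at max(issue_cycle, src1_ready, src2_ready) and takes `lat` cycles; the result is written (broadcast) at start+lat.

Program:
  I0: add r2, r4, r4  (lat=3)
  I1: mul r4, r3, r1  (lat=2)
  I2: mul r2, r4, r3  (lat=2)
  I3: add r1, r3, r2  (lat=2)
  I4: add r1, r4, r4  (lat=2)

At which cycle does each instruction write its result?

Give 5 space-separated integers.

I0 add r2: issue@1 deps=(None,None) exec_start@1 write@4
I1 mul r4: issue@2 deps=(None,None) exec_start@2 write@4
I2 mul r2: issue@3 deps=(1,None) exec_start@4 write@6
I3 add r1: issue@4 deps=(None,2) exec_start@6 write@8
I4 add r1: issue@5 deps=(1,1) exec_start@5 write@7

Answer: 4 4 6 8 7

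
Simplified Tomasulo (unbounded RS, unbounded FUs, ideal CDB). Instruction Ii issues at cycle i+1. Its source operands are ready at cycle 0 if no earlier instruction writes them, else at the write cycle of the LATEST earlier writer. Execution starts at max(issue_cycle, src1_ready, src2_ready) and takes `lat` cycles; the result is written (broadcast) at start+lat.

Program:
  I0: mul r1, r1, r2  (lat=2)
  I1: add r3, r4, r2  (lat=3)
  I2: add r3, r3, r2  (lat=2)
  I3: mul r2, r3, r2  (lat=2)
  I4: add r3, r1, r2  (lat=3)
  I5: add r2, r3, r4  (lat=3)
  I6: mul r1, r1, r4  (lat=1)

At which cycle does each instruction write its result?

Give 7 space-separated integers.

Answer: 3 5 7 9 12 15 8

Derivation:
I0 mul r1: issue@1 deps=(None,None) exec_start@1 write@3
I1 add r3: issue@2 deps=(None,None) exec_start@2 write@5
I2 add r3: issue@3 deps=(1,None) exec_start@5 write@7
I3 mul r2: issue@4 deps=(2,None) exec_start@7 write@9
I4 add r3: issue@5 deps=(0,3) exec_start@9 write@12
I5 add r2: issue@6 deps=(4,None) exec_start@12 write@15
I6 mul r1: issue@7 deps=(0,None) exec_start@7 write@8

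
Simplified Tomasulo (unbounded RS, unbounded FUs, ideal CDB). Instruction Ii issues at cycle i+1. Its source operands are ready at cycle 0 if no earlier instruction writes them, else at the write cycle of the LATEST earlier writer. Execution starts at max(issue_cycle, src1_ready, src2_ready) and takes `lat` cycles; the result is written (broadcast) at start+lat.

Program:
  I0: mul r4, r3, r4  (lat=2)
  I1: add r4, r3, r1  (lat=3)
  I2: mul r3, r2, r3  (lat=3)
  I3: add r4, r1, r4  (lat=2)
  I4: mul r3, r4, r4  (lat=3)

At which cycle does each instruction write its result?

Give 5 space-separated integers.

I0 mul r4: issue@1 deps=(None,None) exec_start@1 write@3
I1 add r4: issue@2 deps=(None,None) exec_start@2 write@5
I2 mul r3: issue@3 deps=(None,None) exec_start@3 write@6
I3 add r4: issue@4 deps=(None,1) exec_start@5 write@7
I4 mul r3: issue@5 deps=(3,3) exec_start@7 write@10

Answer: 3 5 6 7 10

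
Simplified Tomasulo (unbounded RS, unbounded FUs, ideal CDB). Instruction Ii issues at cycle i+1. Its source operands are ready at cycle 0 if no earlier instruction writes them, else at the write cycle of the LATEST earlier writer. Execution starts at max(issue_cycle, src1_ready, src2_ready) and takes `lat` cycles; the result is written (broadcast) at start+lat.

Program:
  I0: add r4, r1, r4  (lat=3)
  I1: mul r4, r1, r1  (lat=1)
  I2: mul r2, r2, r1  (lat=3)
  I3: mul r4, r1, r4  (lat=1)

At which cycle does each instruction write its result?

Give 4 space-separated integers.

I0 add r4: issue@1 deps=(None,None) exec_start@1 write@4
I1 mul r4: issue@2 deps=(None,None) exec_start@2 write@3
I2 mul r2: issue@3 deps=(None,None) exec_start@3 write@6
I3 mul r4: issue@4 deps=(None,1) exec_start@4 write@5

Answer: 4 3 6 5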